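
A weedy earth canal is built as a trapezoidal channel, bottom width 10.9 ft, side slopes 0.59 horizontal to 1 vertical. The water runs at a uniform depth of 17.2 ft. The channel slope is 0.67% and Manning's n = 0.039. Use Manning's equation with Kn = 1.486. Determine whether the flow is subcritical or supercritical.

With bottom width b = 10.9 ft and side slope z = 0.59: A = (b + zy)y = (10.9 + 0.59×17.2)×17.2 = 362 ft²; P = b + 2y√(1+z²) = 10.9 + 2×17.2×1.161 = 50.84 ft.
Hydraulic radius R = A/P = 362/50.84 = 7.121 ft.
V = (1.486/n) R^(2/3) √S = (1.486/0.039) × 7.121^(2/3) × √0.0067 = 11.54 ft/s. Hydraulic depth D_h = A/T = 362/31.2 = 11.6 ft.
Froude number Fr = V/√(g·D_h) = 11.54/√(32.2×11.6) = 0.597, which is less than 1, so the flow is subcritical.

subcritical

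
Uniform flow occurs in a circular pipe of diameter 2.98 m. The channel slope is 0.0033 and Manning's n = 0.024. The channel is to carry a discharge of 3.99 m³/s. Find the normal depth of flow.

y_n = 1.1 m

Manning's equation rearranged: A R^(2/3) = nQ / (1·√S) = 0.024 × 3.99 / (√0.0033) = 1.667.
Try y = 0.844 m: A R^(2/3) = 1.004 — low.
Try y = 1.4 m: A R^(2/3) = 2.575 — high.
Try y = 1.1 m: A R^(2/3) = 1.665 — close enough.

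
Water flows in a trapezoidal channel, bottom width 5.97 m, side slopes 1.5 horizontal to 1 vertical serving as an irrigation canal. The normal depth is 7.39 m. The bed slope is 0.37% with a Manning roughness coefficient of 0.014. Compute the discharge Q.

Q = 1350 m³/s

With bottom width b = 5.97 m and side slope z = 1.5: A = (b + zy)y = (5.97 + 1.5×7.39)×7.39 = 126 m²; P = b + 2y√(1+z²) = 5.97 + 2×7.39×1.803 = 32.62 m.
Hydraulic radius R = A/P = 126/32.62 = 3.864 m.
Manning's equation: Q = (1/n) A R^(2/3) S^(1/2) = (1/0.014) × 126 × 3.864^(2/3) × 0.0037^(1/2) = 1350 m³/s.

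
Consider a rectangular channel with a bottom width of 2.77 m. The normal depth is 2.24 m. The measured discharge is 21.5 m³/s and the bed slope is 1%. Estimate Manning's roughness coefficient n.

n = 0.026

Flow area A = b·y = 2.77 × 2.24 = 6.205 m². Wetted perimeter P = b + 2y = 2.77 + 2×2.24 = 7.25 m.
Hydraulic radius R = A/P = 6.205/7.25 = 0.8558 m.
Rearranging Manning's equation: n = (1/Q) A R^(2/3) S^(1/2) = (1/21.5) × 6.205 × 0.8558^(2/3) × √0.01 = 0.026.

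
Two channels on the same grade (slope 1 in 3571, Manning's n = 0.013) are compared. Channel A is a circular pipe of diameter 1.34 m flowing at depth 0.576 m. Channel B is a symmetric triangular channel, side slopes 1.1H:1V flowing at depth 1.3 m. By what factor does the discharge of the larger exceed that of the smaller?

Channel A: For a circular section of diameter D = 1.34 m at depth y = 0.576 m, the central angle is θ = 2 arccos(1 − 2y/D) = 2.86 rad. Then A = (D²/8)(θ − sin θ) = 0.5796 m² and P = Dθ/2 = 1.916 m. Hydraulic radius R = A/P = 0.5796/1.916 = 0.3025 m. Q_A = (1/0.013)·0.5796·0.3025^(2/3)·√0.00028 = 0.3362 m³/s.
Channel B: For a triangular section with side slope z = 1.1: A = zy² = 1.1×1.3² = 1.859 m²; P = 2y√(1+z²) = 2×1.3×1.487 = 3.865 m. Hydraulic radius R = A/P = 1.859/3.865 = 0.481 m. Q_B = (1/0.013)·1.859·0.481^(2/3)·√0.00028 = 1.469 m³/s.
The larger discharge is 1.469 m³/s and the smaller is 0.3362 m³/s; the ratio is 4.37.

4.37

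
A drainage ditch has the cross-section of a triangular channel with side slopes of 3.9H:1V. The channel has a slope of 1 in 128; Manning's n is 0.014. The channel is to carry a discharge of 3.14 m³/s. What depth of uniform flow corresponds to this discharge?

y_n = 0.554 m

Manning's equation rearranged: A R^(2/3) = nQ / (1·√S) = 0.014 × 3.14 / (√0.007812) = 0.4974.
At y = 0.622 m: A R^(2/3) = 0.6781 — too large.
At y = 0.473 m: A R^(2/3) = 0.3267 — too small.
At y = 0.554 m: A R^(2/3) = 0.498 — matches.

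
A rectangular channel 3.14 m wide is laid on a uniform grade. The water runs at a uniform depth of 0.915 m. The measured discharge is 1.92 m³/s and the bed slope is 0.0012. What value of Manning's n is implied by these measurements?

Flow area A = b·y = 3.14 × 0.915 = 2.873 m². Wetted perimeter P = b + 2y = 3.14 + 2×0.915 = 4.97 m.
Hydraulic radius R = A/P = 2.873/4.97 = 0.5781 m.
Rearranging Manning's equation: n = (1/Q) A R^(2/3) S^(1/2) = (1/1.92) × 2.873 × 0.5781^(2/3) × √0.0012 = 0.036.

n = 0.036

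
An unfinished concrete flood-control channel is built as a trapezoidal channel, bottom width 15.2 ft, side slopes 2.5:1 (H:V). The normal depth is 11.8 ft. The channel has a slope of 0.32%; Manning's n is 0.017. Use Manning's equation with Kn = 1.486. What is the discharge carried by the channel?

With bottom width b = 15.2 ft and side slope z = 2.5: A = (b + zy)y = (15.2 + 2.5×11.8)×11.8 = 527.5 ft²; P = b + 2y√(1+z²) = 15.2 + 2×11.8×2.693 = 78.74 ft.
Hydraulic radius R = A/P = 527.5/78.74 = 6.698 ft.
Manning's equation: Q = (1.486/n) A R^(2/3) S^(1/2) = (1.486/0.017) × 527.5 × 6.698^(2/3) × 0.0032^(1/2) = 9270 ft³/s.

Q = 9270 ft³/s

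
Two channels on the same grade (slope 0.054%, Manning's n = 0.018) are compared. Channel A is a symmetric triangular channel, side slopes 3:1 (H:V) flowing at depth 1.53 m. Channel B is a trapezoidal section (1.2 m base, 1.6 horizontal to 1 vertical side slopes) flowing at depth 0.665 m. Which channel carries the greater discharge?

Channel A: For a triangular section with side slope z = 3: A = zy² = 3×1.53² = 7.023 m²; P = 2y√(1+z²) = 2×1.53×3.162 = 9.677 m. Hydraulic radius R = A/P = 7.023/9.677 = 0.7257 m. Q_A = (1/0.018)·7.023·0.7257^(2/3)·√0.00054 = 7.322 m³/s.
Channel B: With bottom width b = 1.2 m and side slope z = 1.6: A = (b + zy)y = (1.2 + 1.6×0.665)×0.665 = 1.506 m²; P = b + 2y√(1+z²) = 1.2 + 2×0.665×1.887 = 3.709 m. Hydraulic radius R = A/P = 1.506/3.709 = 0.4059 m. Q_B = (1/0.018)·1.506·0.4059^(2/3)·√0.00054 = 1.065 m³/s.
Q_A = 7.322 m³/s vs Q_B = 1.065 m³/s, so channel A carries more.

channel A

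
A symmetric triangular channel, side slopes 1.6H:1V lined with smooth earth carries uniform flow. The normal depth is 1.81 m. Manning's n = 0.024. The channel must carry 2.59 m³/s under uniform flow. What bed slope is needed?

S = 0.0002

For a triangular section with side slope z = 1.6: A = zy² = 1.6×1.81² = 5.242 m²; P = 2y√(1+z²) = 2×1.81×1.887 = 6.83 m.
Hydraulic radius R = A/P = 5.242/6.83 = 0.7674 m.
From Manning's equation, S = [nQ / (1 A R^(2/3))]² = [0.024 × 2.59 / (1 × 5.242 × 0.7674^(2/3))]² = 0.0002.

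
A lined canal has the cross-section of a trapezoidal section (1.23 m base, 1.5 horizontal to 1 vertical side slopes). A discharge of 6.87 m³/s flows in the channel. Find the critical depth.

y_c = 1 m

At critical depth, Q² T / (g A³) = 1, i.e. A³/T = Q²/g = 6.87²/9.81 = 4.811.
Trying y = 1.2 m: A³/T = 9.952 — too large.
Trying y = 0.713 m: A³/T = 1.308 — too small.
Trying y = 1 m: A³/T = 4.81 — close enough.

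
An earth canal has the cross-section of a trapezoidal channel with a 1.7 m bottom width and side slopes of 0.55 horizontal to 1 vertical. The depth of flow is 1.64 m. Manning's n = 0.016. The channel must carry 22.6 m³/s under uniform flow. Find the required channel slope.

With bottom width b = 1.7 m and side slope z = 0.55: A = (b + zy)y = (1.7 + 0.55×1.64)×1.64 = 4.267 m²; P = b + 2y√(1+z²) = 1.7 + 2×1.64×1.141 = 5.443 m.
Hydraulic radius R = A/P = 4.267/5.443 = 0.7839 m.
From Manning's equation, S = [nQ / (1 A R^(2/3))]² = [0.016 × 22.6 / (1 × 4.267 × 0.7839^(2/3))]² = 0.00993.

S = 0.00993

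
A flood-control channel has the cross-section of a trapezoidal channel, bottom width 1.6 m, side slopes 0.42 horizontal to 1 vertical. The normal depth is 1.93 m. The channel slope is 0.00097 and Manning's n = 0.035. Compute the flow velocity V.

With bottom width b = 1.6 m and side slope z = 0.42: A = (b + zy)y = (1.6 + 0.42×1.93)×1.93 = 4.652 m²; P = b + 2y√(1+z²) = 1.6 + 2×1.93×1.085 = 5.787 m.
Hydraulic radius R = A/P = 4.652/5.787 = 0.804 m.
From Manning's equation, V = (1/n) R^(2/3) S^(1/2) = (1/0.035) × 0.804^(2/3) × 0.00097^(1/2) = 0.769 m/s.

V = 0.769 m/s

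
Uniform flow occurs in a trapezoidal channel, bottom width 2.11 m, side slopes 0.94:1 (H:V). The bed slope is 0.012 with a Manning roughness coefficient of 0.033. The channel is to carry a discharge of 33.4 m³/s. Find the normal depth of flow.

y_n = 2.21 m

Manning's equation rearranged: A R^(2/3) = nQ / (1·√S) = 0.033 × 33.4 / (√0.012) = 10.06.
Trying y = 1.63 m: A R^(2/3) = 5.541 — too small.
Trying y = 2.21 m: A R^(2/3) = 10.05 — matches.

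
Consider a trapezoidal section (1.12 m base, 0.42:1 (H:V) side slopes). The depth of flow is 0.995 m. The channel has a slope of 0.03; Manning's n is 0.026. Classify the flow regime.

supercritical

With bottom width b = 1.12 m and side slope z = 0.42: A = (b + zy)y = (1.12 + 0.42×0.995)×0.995 = 1.53 m²; P = b + 2y√(1+z²) = 1.12 + 2×0.995×1.085 = 3.278 m.
Hydraulic radius R = A/P = 1.53/3.278 = 0.4668 m.
V = (1/n) R^(2/3) √S = (1/0.026) × 0.4668^(2/3) × √0.03 = 4.008 m/s. Hydraulic depth D_h = A/T = 1.53/1.956 = 0.7824 m.
Froude number Fr = V/√(g·D_h) = 4.008/√(9.81×0.7824) = 1.45, which is greater than 1, so the flow is supercritical.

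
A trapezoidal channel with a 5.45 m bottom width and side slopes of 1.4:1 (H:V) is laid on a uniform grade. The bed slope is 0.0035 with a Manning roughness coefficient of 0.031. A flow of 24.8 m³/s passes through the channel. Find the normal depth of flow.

Manning's equation rearranged: A R^(2/3) = nQ / (1·√S) = 0.031 × 24.8 / (√0.0035) = 13.
Trying y = 1.32 m: A R^(2/3) = 9.401 — low.
Trying y = 1.82 m: A R^(2/3) = 16.83 — high.
Trying y = 1.58 m: A R^(2/3) = 12.99 — close enough.

y_n = 1.58 m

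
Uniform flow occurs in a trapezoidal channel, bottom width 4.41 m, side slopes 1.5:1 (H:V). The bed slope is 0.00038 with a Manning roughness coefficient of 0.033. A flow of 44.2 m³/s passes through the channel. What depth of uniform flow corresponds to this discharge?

y_n = 4.11 m

Manning's equation rearranged: A R^(2/3) = nQ / (1·√S) = 0.033 × 44.2 / (√0.00038) = 74.82.
Try y = 4.82 m: A R^(2/3) = 105.4 — too large.
Try y = 4.11 m: A R^(2/3) = 74.86 — ≈ 74.82.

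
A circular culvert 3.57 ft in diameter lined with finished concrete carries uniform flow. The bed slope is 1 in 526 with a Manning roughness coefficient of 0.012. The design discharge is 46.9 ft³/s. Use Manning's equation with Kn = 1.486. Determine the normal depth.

Manning's equation rearranged: A R^(2/3) = nQ / (1.486·√S) = 0.012 × 46.9 / (1.486 × √0.001901) = 8.686.
At y = 3.32 ft: A R^(2/3) = 9.977 — too large.
At y = 2.06 ft: A R^(2/3) = 5.867 — too small.
At y = 2.74 ft: A R^(2/3) = 8.685 — close enough.

y_n = 2.74 ft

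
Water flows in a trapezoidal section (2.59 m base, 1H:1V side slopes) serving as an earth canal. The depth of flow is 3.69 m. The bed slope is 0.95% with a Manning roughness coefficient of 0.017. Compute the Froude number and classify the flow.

With bottom width b = 2.59 m and side slope z = 1: A = (b + zy)y = (2.59 + 1×3.69)×3.69 = 23.17 m²; P = b + 2y√(1+z²) = 2.59 + 2×3.69×1.414 = 13.03 m.
Hydraulic radius R = A/P = 23.17/13.03 = 1.779 m.
V = (1/n) R^(2/3) √S = (1/0.017) × 1.779^(2/3) × √0.0095 = 8.417 m/s. Hydraulic depth D_h = A/T = 23.17/9.97 = 2.324 m.
Froude number Fr = V/√(g·D_h) = 8.417/√(9.81×2.324) = 1.76, which is greater than 1, so the flow is supercritical.

supercritical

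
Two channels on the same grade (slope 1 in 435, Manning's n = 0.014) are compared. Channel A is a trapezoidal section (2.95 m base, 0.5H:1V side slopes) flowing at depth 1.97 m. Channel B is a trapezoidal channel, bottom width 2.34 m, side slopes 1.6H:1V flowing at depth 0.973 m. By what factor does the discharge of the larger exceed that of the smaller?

Channel A: With bottom width b = 2.95 m and side slope z = 0.5: A = (b + zy)y = (2.95 + 0.5×1.97)×1.97 = 7.752 m²; P = b + 2y√(1+z²) = 2.95 + 2×1.97×1.118 = 7.355 m. Hydraulic radius R = A/P = 7.752/7.355 = 1.054 m. Q_A = (1/0.014)·7.752·1.054^(2/3)·√0.002299 = 27.5 m³/s.
Channel B: With bottom width b = 2.34 m and side slope z = 1.6: A = (b + zy)y = (2.34 + 1.6×0.973)×0.973 = 3.792 m²; P = b + 2y√(1+z²) = 2.34 + 2×0.973×1.887 = 6.012 m. Hydraulic radius R = A/P = 3.792/6.012 = 0.6307 m. Q_B = (1/0.014)·3.792·0.6307^(2/3)·√0.002299 = 9.55 m³/s.
The larger discharge is 27.5 m³/s and the smaller is 9.55 m³/s; the ratio is 2.88.

2.88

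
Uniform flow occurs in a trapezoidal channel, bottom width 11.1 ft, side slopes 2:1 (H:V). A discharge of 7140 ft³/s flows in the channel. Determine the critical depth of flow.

At critical depth, Q² T / (g A³) = 1, i.e. A³/T = Q²/g = 7140²/32.2 = 1583000.
At y = 14.7 ft: A³/T = 3019000 — high.
At y = 10.6 ft: A³/T = 750200 — low.
At y = 12.7 ft: A³/T = 1609000 — close enough.

y_c = 12.7 ft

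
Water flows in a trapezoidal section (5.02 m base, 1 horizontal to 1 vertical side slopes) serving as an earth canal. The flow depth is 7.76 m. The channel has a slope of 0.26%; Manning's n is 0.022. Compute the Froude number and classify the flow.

subcritical

With bottom width b = 5.02 m and side slope z = 1: A = (b + zy)y = (5.02 + 1×7.76)×7.76 = 99.17 m²; P = b + 2y√(1+z²) = 5.02 + 2×7.76×1.414 = 26.97 m.
Hydraulic radius R = A/P = 99.17/26.97 = 3.677 m.
V = (1/n) R^(2/3) √S = (1/0.022) × 3.677^(2/3) × √0.0026 = 5.522 m/s. Hydraulic depth D_h = A/T = 99.17/20.54 = 4.828 m.
Froude number Fr = V/√(g·D_h) = 5.522/√(9.81×4.828) = 0.802, which is less than 1, so the flow is subcritical.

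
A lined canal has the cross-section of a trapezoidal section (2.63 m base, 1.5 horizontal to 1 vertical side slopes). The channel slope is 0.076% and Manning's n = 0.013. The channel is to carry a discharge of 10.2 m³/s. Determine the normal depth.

Manning's equation rearranged: A R^(2/3) = nQ / (1·√S) = 0.013 × 10.2 / (√0.00076) = 4.81.
Try y = 1.04 m: A R^(2/3) = 3.38 — short.
Try y = 1.58 m: A R^(2/3) = 7.628 — over.
Try y = 1.25 m: A R^(2/3) = 4.808 — matches.

y_n = 1.25 m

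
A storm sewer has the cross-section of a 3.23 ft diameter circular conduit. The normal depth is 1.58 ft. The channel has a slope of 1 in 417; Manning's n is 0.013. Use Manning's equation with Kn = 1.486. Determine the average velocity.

V = 4.81 ft/s

For a circular section of diameter D = 3.23 ft at depth y = 1.58 ft, the central angle is θ = 2 arccos(1 − 2y/D) = 3.098 rad. Then A = (D²/8)(θ − sin θ) = 3.984 ft² and P = Dθ/2 = 5.004 ft.
Hydraulic radius R = A/P = 3.984/5.004 = 0.7962 ft.
From Manning's equation, V = (1.486/n) R^(2/3) S^(1/2) = (1.486/0.013) × 0.7962^(2/3) × 0.002398^(1/2) = 4.81 ft/s.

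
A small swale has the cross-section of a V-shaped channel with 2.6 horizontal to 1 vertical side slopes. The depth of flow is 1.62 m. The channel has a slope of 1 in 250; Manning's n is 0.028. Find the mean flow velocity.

For a triangular section with side slope z = 2.6: A = zy² = 2.6×1.62² = 6.823 m²; P = 2y√(1+z²) = 2×1.62×2.786 = 9.026 m.
Hydraulic radius R = A/P = 6.823/9.026 = 0.756 m.
From Manning's equation, V = (1/n) R^(2/3) S^(1/2) = (1/0.028) × 0.756^(2/3) × 0.004^(1/2) = 1.87 m/s.

V = 1.87 m/s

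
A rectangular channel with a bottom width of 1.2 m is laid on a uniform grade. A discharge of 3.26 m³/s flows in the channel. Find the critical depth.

For a rectangular channel, critical depth y_c = (q²/g)^(1/3) where q = Q/b = 3.26/1.2 = 2.717 m²/s.
So y_c = (2.717²/9.81)^(1/3) = 0.909 m.

y_c = 0.909 m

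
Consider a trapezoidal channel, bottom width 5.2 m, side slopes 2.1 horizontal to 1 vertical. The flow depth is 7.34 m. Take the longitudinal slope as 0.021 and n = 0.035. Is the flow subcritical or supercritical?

With bottom width b = 5.2 m and side slope z = 2.1: A = (b + zy)y = (5.2 + 2.1×7.34)×7.34 = 151.3 m²; P = b + 2y√(1+z²) = 5.2 + 2×7.34×2.326 = 39.34 m.
Hydraulic radius R = A/P = 151.3/39.34 = 3.846 m.
V = (1/n) R^(2/3) √S = (1/0.035) × 3.846^(2/3) × √0.021 = 10.16 m/s. Hydraulic depth D_h = A/T = 151.3/36.03 = 4.2 m.
Froude number Fr = V/√(g·D_h) = 10.16/√(9.81×4.2) = 1.58, which is greater than 1, so the flow is supercritical.

supercritical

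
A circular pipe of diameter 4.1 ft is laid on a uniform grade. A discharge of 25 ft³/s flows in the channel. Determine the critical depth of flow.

At critical depth, Q² T / (g A³) = 1, i.e. A³/T = Q²/g = 25²/32.2 = 19.41.
Try y = 1.72 ft: A³/T = 35.84 — high.
Try y = 1.26 ft: A³/T = 10.8 — low.
Try y = 1.47 ft: A³/T = 19.6 — matches.

y_c = 1.47 ft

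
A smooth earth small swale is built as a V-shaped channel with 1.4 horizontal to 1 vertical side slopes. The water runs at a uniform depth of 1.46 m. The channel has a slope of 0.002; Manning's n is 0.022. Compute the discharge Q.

For a triangular section with side slope z = 1.4: A = zy² = 1.4×1.46² = 2.984 m²; P = 2y√(1+z²) = 2×1.46×1.72 = 5.024 m.
Hydraulic radius R = A/P = 2.984/5.024 = 0.594 m.
Manning's equation: Q = (1/n) A R^(2/3) S^(1/2) = (1/0.022) × 2.984 × 0.594^(2/3) × 0.002^(1/2) = 4.29 m³/s.

Q = 4.29 m³/s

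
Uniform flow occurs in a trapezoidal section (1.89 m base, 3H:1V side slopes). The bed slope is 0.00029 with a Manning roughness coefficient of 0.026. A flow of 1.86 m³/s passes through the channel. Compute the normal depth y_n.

Manning's equation rearranged: A R^(2/3) = nQ / (1·√S) = 0.026 × 1.86 / (√0.00029) = 2.84.
At y = 1.14 m: A R^(2/3) = 4.613 — too large.
At y = 0.682 m: A R^(2/3) = 1.536 — too small.
At y = 0.913 m: A R^(2/3) = 2.842 — close enough.

y_n = 0.913 m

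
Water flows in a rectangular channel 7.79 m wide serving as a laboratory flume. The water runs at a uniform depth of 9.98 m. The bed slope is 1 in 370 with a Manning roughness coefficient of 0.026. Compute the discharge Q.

Q = 309 m³/s

Flow area A = b·y = 7.79 × 9.98 = 77.74 m². Wetted perimeter P = b + 2y = 7.79 + 2×9.98 = 27.75 m.
Hydraulic radius R = A/P = 77.74/27.75 = 2.802 m.
Manning's equation: Q = (1/n) A R^(2/3) S^(1/2) = (1/0.026) × 77.74 × 2.802^(2/3) × 0.002703^(1/2) = 309 m³/s.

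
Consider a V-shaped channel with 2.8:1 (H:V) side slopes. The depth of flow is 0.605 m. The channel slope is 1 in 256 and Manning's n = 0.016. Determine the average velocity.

V = 1.69 m/s

For a triangular section with side slope z = 2.8: A = zy² = 2.8×0.605² = 1.025 m²; P = 2y√(1+z²) = 2×0.605×2.973 = 3.598 m.
Hydraulic radius R = A/P = 1.025/3.598 = 0.2849 m.
From Manning's equation, V = (1/n) R^(2/3) S^(1/2) = (1/0.016) × 0.2849^(2/3) × 0.003906^(1/2) = 1.69 m/s.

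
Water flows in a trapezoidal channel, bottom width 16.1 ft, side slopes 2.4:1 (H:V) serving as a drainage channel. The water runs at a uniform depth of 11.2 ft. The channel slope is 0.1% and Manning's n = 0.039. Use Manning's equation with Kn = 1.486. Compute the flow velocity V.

With bottom width b = 16.1 ft and side slope z = 2.4: A = (b + zy)y = (16.1 + 2.4×11.2)×11.2 = 481.4 ft²; P = b + 2y√(1+z²) = 16.1 + 2×11.2×2.6 = 74.34 ft.
Hydraulic radius R = A/P = 481.4/74.34 = 6.475 ft.
From Manning's equation, V = (1.486/n) R^(2/3) S^(1/2) = (1.486/0.039) × 6.475^(2/3) × 0.001^(1/2) = 4.19 ft/s.

V = 4.19 ft/s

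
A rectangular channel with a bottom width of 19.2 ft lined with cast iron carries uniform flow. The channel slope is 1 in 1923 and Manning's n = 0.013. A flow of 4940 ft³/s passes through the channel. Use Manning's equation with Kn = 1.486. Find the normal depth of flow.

Manning's equation rearranged: A R^(2/3) = nQ / (1.486·√S) = 0.013 × 4940 / (1.486 × √0.00052) = 1895.
Trying y = 20.6 ft: A R^(2/3) = 1384 — low.
Trying y = 33.2 ft: A R^(2/3) = 2431 — high.
Trying y = 26.8 ft: A R^(2/3) = 1895 — close enough.

y_n = 26.8 ft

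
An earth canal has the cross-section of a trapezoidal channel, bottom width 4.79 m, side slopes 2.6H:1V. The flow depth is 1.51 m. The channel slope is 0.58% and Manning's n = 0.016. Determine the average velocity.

With bottom width b = 4.79 m and side slope z = 2.6: A = (b + zy)y = (4.79 + 2.6×1.51)×1.51 = 13.16 m²; P = b + 2y√(1+z²) = 4.79 + 2×1.51×2.786 = 13.2 m.
Hydraulic radius R = A/P = 13.16/13.2 = 0.9969 m.
From Manning's equation, V = (1/n) R^(2/3) S^(1/2) = (1/0.016) × 0.9969^(2/3) × 0.0058^(1/2) = 4.75 m/s.

V = 4.75 m/s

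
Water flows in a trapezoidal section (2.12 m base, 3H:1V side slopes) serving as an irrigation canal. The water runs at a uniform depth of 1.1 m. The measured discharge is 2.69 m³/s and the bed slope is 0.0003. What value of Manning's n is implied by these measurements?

With bottom width b = 2.12 m and side slope z = 3: A = (b + zy)y = (2.12 + 3×1.1)×1.1 = 5.962 m²; P = b + 2y√(1+z²) = 2.12 + 2×1.1×3.162 = 9.077 m.
Hydraulic radius R = A/P = 5.962/9.077 = 0.6568 m.
Rearranging Manning's equation: n = (1/Q) A R^(2/3) S^(1/2) = (1/2.69) × 5.962 × 0.6568^(2/3) × √0.0003 = 0.029.

n = 0.029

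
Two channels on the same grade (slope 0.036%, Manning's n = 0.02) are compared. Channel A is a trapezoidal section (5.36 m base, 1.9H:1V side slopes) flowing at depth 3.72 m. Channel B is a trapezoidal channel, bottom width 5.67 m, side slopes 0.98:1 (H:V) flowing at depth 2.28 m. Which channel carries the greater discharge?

channel A

Channel A: With bottom width b = 5.36 m and side slope z = 1.9: A = (b + zy)y = (5.36 + 1.9×3.72)×3.72 = 46.23 m²; P = b + 2y√(1+z²) = 5.36 + 2×3.72×2.147 = 21.33 m. Hydraulic radius R = A/P = 46.23/21.33 = 2.167 m. Q_A = (1/0.02)·46.23·2.167^(2/3)·√0.00036 = 73.45 m³/s.
Channel B: With bottom width b = 5.67 m and side slope z = 0.98: A = (b + zy)y = (5.67 + 0.98×2.28)×2.28 = 18.02 m²; P = b + 2y√(1+z²) = 5.67 + 2×2.28×1.4 = 12.05 m. Hydraulic radius R = A/P = 18.02/12.05 = 1.495 m. Q_B = (1/0.02)·18.02·1.495^(2/3)·√0.00036 = 22.35 m³/s.
Q_A = 73.45 m³/s vs Q_B = 22.35 m³/s, so channel A carries more.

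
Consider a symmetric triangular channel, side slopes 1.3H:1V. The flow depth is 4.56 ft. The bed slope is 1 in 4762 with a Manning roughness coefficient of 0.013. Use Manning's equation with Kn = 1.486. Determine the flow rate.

Q = 66.4 ft³/s

For a triangular section with side slope z = 1.3: A = zy² = 1.3×4.56² = 27.03 ft²; P = 2y√(1+z²) = 2×4.56×1.64 = 14.96 ft.
Hydraulic radius R = A/P = 27.03/14.96 = 1.807 ft.
Manning's equation: Q = (1.486/n) A R^(2/3) S^(1/2) = (1.486/0.013) × 27.03 × 1.807^(2/3) × 0.00021^(1/2) = 66.4 ft³/s.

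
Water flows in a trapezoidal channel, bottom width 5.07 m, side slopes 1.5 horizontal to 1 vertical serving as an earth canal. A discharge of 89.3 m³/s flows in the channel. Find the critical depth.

At critical depth, Q² T / (g A³) = 1, i.e. A³/T = Q²/g = 89.3²/9.81 = 812.9.
At y = 1.91 m: A³/T = 322.3 — short.
At y = 2.92 m: A³/T = 1519 — over.
At y = 2.47 m: A³/T = 815.9 — ≈ 812.9.

y_c = 2.47 m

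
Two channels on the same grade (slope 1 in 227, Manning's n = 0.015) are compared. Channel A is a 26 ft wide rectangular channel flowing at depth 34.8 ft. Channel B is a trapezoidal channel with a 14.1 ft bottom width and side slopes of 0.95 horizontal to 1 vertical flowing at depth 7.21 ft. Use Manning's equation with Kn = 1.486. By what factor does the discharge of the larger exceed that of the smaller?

Channel A: Flow area A = b·y = 26 × 34.8 = 904.8 ft². Wetted perimeter P = b + 2y = 26 + 2×34.8 = 95.6 ft. Hydraulic radius R = A/P = 904.8/95.6 = 9.464 ft. Q_A = (1.486/0.015)·904.8·9.464^(2/3)·√0.004405 = 26620 ft³/s.
Channel B: With bottom width b = 14.1 ft and side slope z = 0.95: A = (b + zy)y = (14.1 + 0.95×7.21)×7.21 = 151 ft²; P = b + 2y√(1+z²) = 14.1 + 2×7.21×1.379 = 33.99 ft. Hydraulic radius R = A/P = 151/33.99 = 4.444 ft. Q_B = (1.486/0.015)·151·4.444^(2/3)·√0.004405 = 2685 ft³/s.
The larger discharge is 26620 ft³/s and the smaller is 2685 ft³/s; the ratio is 9.92.

9.92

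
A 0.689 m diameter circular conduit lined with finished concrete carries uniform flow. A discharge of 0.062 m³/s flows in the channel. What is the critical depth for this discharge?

y_c = 0.151 m

At critical depth, Q² T / (g A³) = 1, i.e. A³/T = Q²/g = 0.062²/9.81 = 0.0003918.
Try y = 0.182 m: A³/T = 0.0008043 — too large.
Try y = 0.151 m: A³/T = 0.0003882 — close enough.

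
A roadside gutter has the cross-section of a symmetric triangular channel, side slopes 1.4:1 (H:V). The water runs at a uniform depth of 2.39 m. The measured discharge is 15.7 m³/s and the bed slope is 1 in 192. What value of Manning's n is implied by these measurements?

n = 0.0361

For a triangular section with side slope z = 1.4: A = zy² = 1.4×2.39² = 7.997 m²; P = 2y√(1+z²) = 2×2.39×1.72 = 8.224 m.
Hydraulic radius R = A/P = 7.997/8.224 = 0.9724 m.
Rearranging Manning's equation: n = (1/Q) A R^(2/3) S^(1/2) = (1/15.7) × 7.997 × 0.9724^(2/3) × √0.005208 = 0.0361.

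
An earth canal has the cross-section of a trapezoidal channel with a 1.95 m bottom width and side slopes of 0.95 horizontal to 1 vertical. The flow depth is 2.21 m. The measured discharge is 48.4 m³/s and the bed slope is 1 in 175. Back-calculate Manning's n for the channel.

n = 0.015

With bottom width b = 1.95 m and side slope z = 0.95: A = (b + zy)y = (1.95 + 0.95×2.21)×2.21 = 8.949 m²; P = b + 2y√(1+z²) = 1.95 + 2×2.21×1.379 = 8.047 m.
Hydraulic radius R = A/P = 8.949/8.047 = 1.112 m.
Rearranging Manning's equation: n = (1/Q) A R^(2/3) S^(1/2) = (1/48.4) × 8.949 × 1.112^(2/3) × √0.005714 = 0.015.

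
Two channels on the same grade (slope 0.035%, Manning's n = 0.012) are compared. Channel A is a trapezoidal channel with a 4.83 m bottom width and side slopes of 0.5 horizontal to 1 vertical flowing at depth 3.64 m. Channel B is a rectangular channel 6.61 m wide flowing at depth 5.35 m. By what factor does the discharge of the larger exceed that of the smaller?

1.55

Channel A: With bottom width b = 4.83 m and side slope z = 0.5: A = (b + zy)y = (4.83 + 0.5×3.64)×3.64 = 24.21 m²; P = b + 2y√(1+z²) = 4.83 + 2×3.64×1.118 = 12.97 m. Hydraulic radius R = A/P = 24.21/12.97 = 1.866 m. Q_A = (1/0.012)·24.21·1.866^(2/3)·√0.00035 = 57.21 m³/s.
Channel B: Flow area A = b·y = 6.61 × 5.35 = 35.36 m². Wetted perimeter P = b + 2y = 6.61 + 2×5.35 = 17.31 m. Hydraulic radius R = A/P = 35.36/17.31 = 2.043 m. Q_B = (1/0.012)·35.36·2.043^(2/3)·√0.00035 = 88.77 m³/s.
The larger discharge is 88.77 m³/s and the smaller is 57.21 m³/s; the ratio is 1.55.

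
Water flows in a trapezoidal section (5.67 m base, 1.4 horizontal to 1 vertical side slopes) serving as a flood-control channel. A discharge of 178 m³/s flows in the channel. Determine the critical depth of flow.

y_c = 3.49 m

At critical depth, Q² T / (g A³) = 1, i.e. A³/T = Q²/g = 178²/9.81 = 3230.
Trying y = 4.15 m: A³/T = 6254 — high.
Trying y = 2.74 m: A³/T = 1324 — low.
Trying y = 3.49 m: A³/T = 3238 — close enough.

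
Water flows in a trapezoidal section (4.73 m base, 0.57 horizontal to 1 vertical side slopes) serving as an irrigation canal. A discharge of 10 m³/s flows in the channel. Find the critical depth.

At critical depth, Q² T / (g A³) = 1, i.e. A³/T = Q²/g = 10²/9.81 = 10.19.
At y = 0.817 m: A³/T = 13.51 — over.
At y = 0.578 m: A³/T = 4.641 — short.
At y = 0.746 m: A³/T = 10.19 — ≈ 10.19.

y_c = 0.746 m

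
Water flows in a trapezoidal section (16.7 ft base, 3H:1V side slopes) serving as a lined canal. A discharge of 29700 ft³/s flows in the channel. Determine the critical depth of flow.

y_c = 20.2 ft

At critical depth, Q² T / (g A³) = 1, i.e. A³/T = Q²/g = 29700²/32.2 = 27390000.
Trying y = 15.2 ft: A³/T = 7870000 — low.
Trying y = 20.2 ft: A³/T = 27610000 — close enough.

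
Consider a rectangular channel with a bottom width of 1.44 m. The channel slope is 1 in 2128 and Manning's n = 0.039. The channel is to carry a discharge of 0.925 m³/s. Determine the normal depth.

y_n = 1.8 m

Manning's equation rearranged: A R^(2/3) = nQ / (1·√S) = 0.039 × 0.925 / (√0.0004699) = 1.664.
At y = 1.34 m: A R^(2/3) = 1.164 — short.
At y = 2.06 m: A R^(2/3) = 1.951 — over.
At y = 1.8 m: A R^(2/3) = 1.664 — close enough.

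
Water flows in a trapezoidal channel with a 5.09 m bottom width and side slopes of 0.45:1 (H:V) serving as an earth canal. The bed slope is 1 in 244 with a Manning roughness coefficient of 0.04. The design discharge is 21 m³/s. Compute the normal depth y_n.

Manning's equation rearranged: A R^(2/3) = nQ / (1·√S) = 0.04 × 21 / (√0.004098) = 13.12.
At y = 1.45 m: A R^(2/3) = 8.365 — too small.
At y = 2.43 m: A R^(2/3) = 19.18 — too large.
At y = 1.92 m: A R^(2/3) = 13.12 — close enough.

y_n = 1.92 m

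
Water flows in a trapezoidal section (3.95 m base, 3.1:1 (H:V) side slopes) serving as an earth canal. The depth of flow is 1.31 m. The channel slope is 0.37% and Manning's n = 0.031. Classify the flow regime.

subcritical

With bottom width b = 3.95 m and side slope z = 3.1: A = (b + zy)y = (3.95 + 3.1×1.31)×1.31 = 10.49 m²; P = b + 2y√(1+z²) = 3.95 + 2×1.31×3.257 = 12.48 m.
Hydraulic radius R = A/P = 10.49/12.48 = 0.8406 m.
V = (1/n) R^(2/3) √S = (1/0.031) × 0.8406^(2/3) × √0.0037 = 1.748 m/s. Hydraulic depth D_h = A/T = 10.49/12.07 = 0.8693 m.
Froude number Fr = V/√(g·D_h) = 1.748/√(9.81×0.8693) = 0.598, which is less than 1, so the flow is subcritical.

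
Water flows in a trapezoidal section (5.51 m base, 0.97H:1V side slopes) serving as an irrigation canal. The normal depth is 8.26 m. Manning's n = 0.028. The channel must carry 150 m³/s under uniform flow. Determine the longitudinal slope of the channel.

S = 0.000229

With bottom width b = 5.51 m and side slope z = 0.97: A = (b + zy)y = (5.51 + 0.97×8.26)×8.26 = 111.7 m²; P = b + 2y√(1+z²) = 5.51 + 2×8.26×1.393 = 28.53 m.
Hydraulic radius R = A/P = 111.7/28.53 = 3.916 m.
From Manning's equation, S = [nQ / (1 A R^(2/3))]² = [0.028 × 150 / (1 × 111.7 × 3.916^(2/3))]² = 0.000229.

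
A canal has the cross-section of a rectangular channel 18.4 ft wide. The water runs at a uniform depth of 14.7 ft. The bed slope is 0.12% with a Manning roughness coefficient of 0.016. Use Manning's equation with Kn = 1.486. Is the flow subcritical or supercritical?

subcritical

Flow area A = b·y = 18.4 × 14.7 = 270.5 ft². Wetted perimeter P = b + 2y = 18.4 + 2×14.7 = 47.8 ft.
Hydraulic radius R = A/P = 270.5/47.8 = 5.659 ft.
V = (1.486/n) R^(2/3) √S = (1.486/0.016) × 5.659^(2/3) × √0.0012 = 10.22 ft/s. Hydraulic depth D_h = A/T = 270.5/18.4 = 14.7 ft.
Froude number Fr = V/√(g·D_h) = 10.22/√(32.2×14.7) = 0.47, which is less than 1, so the flow is subcritical.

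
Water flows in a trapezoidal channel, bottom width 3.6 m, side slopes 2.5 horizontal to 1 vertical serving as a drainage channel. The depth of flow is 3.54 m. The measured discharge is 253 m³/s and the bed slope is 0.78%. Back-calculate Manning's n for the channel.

With bottom width b = 3.6 m and side slope z = 2.5: A = (b + zy)y = (3.6 + 2.5×3.54)×3.54 = 44.07 m²; P = b + 2y√(1+z²) = 3.6 + 2×3.54×2.693 = 22.66 m.
Hydraulic radius R = A/P = 44.07/22.66 = 1.945 m.
Rearranging Manning's equation: n = (1/Q) A R^(2/3) S^(1/2) = (1/253) × 44.07 × 1.945^(2/3) × √0.0078 = 0.024.

n = 0.024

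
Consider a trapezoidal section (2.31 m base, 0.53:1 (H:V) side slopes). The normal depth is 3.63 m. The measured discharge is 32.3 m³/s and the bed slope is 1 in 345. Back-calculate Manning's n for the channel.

n = 0.033

With bottom width b = 2.31 m and side slope z = 0.53: A = (b + zy)y = (2.31 + 0.53×3.63)×3.63 = 15.37 m²; P = b + 2y√(1+z²) = 2.31 + 2×3.63×1.132 = 10.53 m.
Hydraulic radius R = A/P = 15.37/10.53 = 1.46 m.
Rearranging Manning's equation: n = (1/Q) A R^(2/3) S^(1/2) = (1/32.3) × 15.37 × 1.46^(2/3) × √0.002899 = 0.033.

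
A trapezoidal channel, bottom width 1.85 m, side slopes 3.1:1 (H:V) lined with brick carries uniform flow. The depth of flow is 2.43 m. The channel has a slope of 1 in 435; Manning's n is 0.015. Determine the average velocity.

With bottom width b = 1.85 m and side slope z = 3.1: A = (b + zy)y = (1.85 + 3.1×2.43)×2.43 = 22.8 m²; P = b + 2y√(1+z²) = 1.85 + 2×2.43×3.257 = 17.68 m.
Hydraulic radius R = A/P = 22.8/17.68 = 1.29 m.
From Manning's equation, V = (1/n) R^(2/3) S^(1/2) = (1/0.015) × 1.29^(2/3) × 0.002299^(1/2) = 3.79 m/s.

V = 3.79 m/s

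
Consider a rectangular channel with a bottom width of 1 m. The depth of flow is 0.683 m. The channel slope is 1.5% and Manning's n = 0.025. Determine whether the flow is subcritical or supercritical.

subcritical

Flow area A = b·y = 1 × 0.683 = 0.683 m². Wetted perimeter P = b + 2y = 1 + 2×0.683 = 2.366 m.
Hydraulic radius R = A/P = 0.683/2.366 = 0.2887 m.
V = (1/n) R^(2/3) √S = (1/0.025) × 0.2887^(2/3) × √0.015 = 2.14 m/s. Hydraulic depth D_h = A/T = 0.683/1 = 0.683 m.
Froude number Fr = V/√(g·D_h) = 2.14/√(9.81×0.683) = 0.827, which is less than 1, so the flow is subcritical.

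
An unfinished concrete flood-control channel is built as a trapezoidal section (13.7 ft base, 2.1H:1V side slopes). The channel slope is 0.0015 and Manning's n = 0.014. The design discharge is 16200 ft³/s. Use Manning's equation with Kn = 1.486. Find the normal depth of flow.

Manning's equation rearranged: A R^(2/3) = nQ / (1.486·√S) = 0.014 × 16200 / (1.486 × √0.0015) = 3941.
Try y = 12.3 ft: A R^(2/3) = 1755 — too small.
Try y = 20.1 ft: A R^(2/3) = 5383 — too large.
Try y = 17.6 ft: A R^(2/3) = 3951 — matches.

y_n = 17.6 ft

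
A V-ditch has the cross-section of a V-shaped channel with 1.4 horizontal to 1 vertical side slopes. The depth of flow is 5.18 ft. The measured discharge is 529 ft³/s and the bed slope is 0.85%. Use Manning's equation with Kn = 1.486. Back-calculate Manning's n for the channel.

For a triangular section with side slope z = 1.4: A = zy² = 1.4×5.18² = 37.57 ft²; P = 2y√(1+z²) = 2×5.18×1.72 = 17.82 ft.
Hydraulic radius R = A/P = 37.57/17.82 = 2.108 ft.
Rearranging Manning's equation: n = (1.486/Q) A R^(2/3) S^(1/2) = (1.486/529) × 37.57 × 2.108^(2/3) × √0.0085 = 0.016.

n = 0.016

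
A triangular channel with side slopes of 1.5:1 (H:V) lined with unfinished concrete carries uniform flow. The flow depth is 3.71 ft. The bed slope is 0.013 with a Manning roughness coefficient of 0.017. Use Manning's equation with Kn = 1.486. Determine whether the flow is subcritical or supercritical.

For a triangular section with side slope z = 1.5: A = zy² = 1.5×3.71² = 20.65 ft²; P = 2y√(1+z²) = 2×3.71×1.803 = 13.38 ft.
Hydraulic radius R = A/P = 20.65/13.38 = 1.543 ft.
V = (1.486/n) R^(2/3) √S = (1.486/0.017) × 1.543^(2/3) × √0.013 = 13.31 ft/s. Hydraulic depth D_h = A/T = 20.65/11.13 = 1.855 ft.
Froude number Fr = V/√(g·D_h) = 13.31/√(32.2×1.855) = 1.72, which is greater than 1, so the flow is supercritical.

supercritical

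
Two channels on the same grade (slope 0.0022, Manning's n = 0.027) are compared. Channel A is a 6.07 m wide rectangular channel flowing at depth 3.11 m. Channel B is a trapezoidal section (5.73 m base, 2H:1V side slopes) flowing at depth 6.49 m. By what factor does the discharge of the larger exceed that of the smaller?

Channel A: Flow area A = b·y = 6.07 × 3.11 = 18.88 m². Wetted perimeter P = b + 2y = 6.07 + 2×3.11 = 12.29 m. Hydraulic radius R = A/P = 18.88/12.29 = 1.536 m. Q_A = (1/0.027)·18.88·1.536^(2/3)·√0.0022 = 43.66 m³/s.
Channel B: With bottom width b = 5.73 m and side slope z = 2: A = (b + zy)y = (5.73 + 2×6.49)×6.49 = 121.4 m²; P = b + 2y√(1+z²) = 5.73 + 2×6.49×2.236 = 34.75 m. Hydraulic radius R = A/P = 121.4/34.75 = 3.494 m. Q_B = (1/0.027)·121.4·3.494^(2/3)·√0.0022 = 485.7 m³/s.
The larger discharge is 485.7 m³/s and the smaller is 43.66 m³/s; the ratio is 11.1.

11.1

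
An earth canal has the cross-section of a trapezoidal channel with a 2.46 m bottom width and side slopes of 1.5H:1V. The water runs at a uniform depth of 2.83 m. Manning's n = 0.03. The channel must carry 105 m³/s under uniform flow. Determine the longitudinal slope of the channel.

With bottom width b = 2.46 m and side slope z = 1.5: A = (b + zy)y = (2.46 + 1.5×2.83)×2.83 = 18.98 m²; P = b + 2y√(1+z²) = 2.46 + 2×2.83×1.803 = 12.66 m.
Hydraulic radius R = A/P = 18.98/12.66 = 1.498 m.
From Manning's equation, S = [nQ / (1 A R^(2/3))]² = [0.03 × 105 / (1 × 18.98 × 1.498^(2/3))]² = 0.0161.

S = 0.0161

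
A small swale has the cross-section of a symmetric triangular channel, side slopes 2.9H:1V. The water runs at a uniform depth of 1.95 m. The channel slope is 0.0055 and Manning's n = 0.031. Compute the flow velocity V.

For a triangular section with side slope z = 2.9: A = zy² = 2.9×1.95² = 11.03 m²; P = 2y√(1+z²) = 2×1.95×3.068 = 11.96 m.
Hydraulic radius R = A/P = 11.03/11.96 = 0.9217 m.
From Manning's equation, V = (1/n) R^(2/3) S^(1/2) = (1/0.031) × 0.9217^(2/3) × 0.0055^(1/2) = 2.27 m/s.

V = 2.27 m/s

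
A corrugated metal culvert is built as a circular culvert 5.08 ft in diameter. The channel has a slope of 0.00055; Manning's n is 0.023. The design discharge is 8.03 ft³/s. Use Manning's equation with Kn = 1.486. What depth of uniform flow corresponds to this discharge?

Manning's equation rearranged: A R^(2/3) = nQ / (1.486·√S) = 0.023 × 8.03 / (1.486 × √0.00055) = 5.3.
Trying y = 1.88 ft: A R^(2/3) = 6.939 — over.
Trying y = 1.25 ft: A R^(2/3) = 3.155 — short.
Trying y = 1.63 ft: A R^(2/3) = 5.298 — close enough.

y_n = 1.63 ft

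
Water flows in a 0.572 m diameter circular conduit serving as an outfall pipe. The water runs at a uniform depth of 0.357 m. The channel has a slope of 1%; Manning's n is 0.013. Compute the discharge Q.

For a circular section of diameter D = 0.572 m at depth y = 0.357 m, the central angle is θ = 2 arccos(1 − 2y/D) = 3.643 rad. Then A = (D²/8)(θ − sin θ) = 0.1687 m² and P = Dθ/2 = 1.042 m.
Hydraulic radius R = A/P = 0.1687/1.042 = 0.1619 m.
Manning's equation: Q = (1/n) A R^(2/3) S^(1/2) = (1/0.013) × 0.1687 × 0.1619^(2/3) × 0.01^(1/2) = 0.385 m³/s.

Q = 0.385 m³/s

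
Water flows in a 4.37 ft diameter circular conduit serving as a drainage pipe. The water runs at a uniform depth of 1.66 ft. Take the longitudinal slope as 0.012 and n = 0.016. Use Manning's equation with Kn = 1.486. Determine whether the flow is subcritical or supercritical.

For a circular section of diameter D = 4.37 ft at depth y = 1.66 ft, the central angle is θ = 2 arccos(1 − 2y/D) = 2.656 rad. Then A = (D²/8)(θ − sin θ) = 5.227 ft² and P = Dθ/2 = 5.804 ft.
Hydraulic radius R = A/P = 5.227/5.804 = 0.9006 ft.
V = (1.486/n) R^(2/3) √S = (1.486/0.016) × 0.9006^(2/3) × √0.012 = 9.488 ft/s. Hydraulic depth D_h = A/T = 5.227/4.242 = 1.232 ft.
Froude number Fr = V/√(g·D_h) = 9.488/√(32.2×1.232) = 1.51, which is greater than 1, so the flow is supercritical.

supercritical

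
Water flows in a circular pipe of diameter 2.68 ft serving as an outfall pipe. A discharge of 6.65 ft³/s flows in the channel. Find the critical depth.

y_c = 0.837 ft

At critical depth, Q² T / (g A³) = 1, i.e. A³/T = Q²/g = 6.65²/32.2 = 1.373.
Try y = 1.02 ft: A³/T = 2.943 — over.
Try y = 0.572 ft: A³/T = 0.3117 — short.
Try y = 0.837 ft: A³/T = 1.372 — ≈ 1.373.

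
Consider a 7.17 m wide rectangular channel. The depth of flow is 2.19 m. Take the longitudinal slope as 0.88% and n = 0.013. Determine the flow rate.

Q = 139 m³/s

Flow area A = b·y = 7.17 × 2.19 = 15.7 m². Wetted perimeter P = b + 2y = 7.17 + 2×2.19 = 11.55 m.
Hydraulic radius R = A/P = 15.7/11.55 = 1.36 m.
Manning's equation: Q = (1/n) A R^(2/3) S^(1/2) = (1/0.013) × 15.7 × 1.36^(2/3) × 0.0088^(1/2) = 139 m³/s.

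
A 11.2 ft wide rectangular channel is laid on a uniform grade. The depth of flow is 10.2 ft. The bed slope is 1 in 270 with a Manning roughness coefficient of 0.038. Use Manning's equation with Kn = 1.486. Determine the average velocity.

Flow area A = b·y = 11.2 × 10.2 = 114.2 ft². Wetted perimeter P = b + 2y = 11.2 + 2×10.2 = 31.6 ft.
Hydraulic radius R = A/P = 114.2/31.6 = 3.615 ft.
From Manning's equation, V = (1.486/n) R^(2/3) S^(1/2) = (1.486/0.038) × 3.615^(2/3) × 0.003704^(1/2) = 5.61 ft/s.

V = 5.61 ft/s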